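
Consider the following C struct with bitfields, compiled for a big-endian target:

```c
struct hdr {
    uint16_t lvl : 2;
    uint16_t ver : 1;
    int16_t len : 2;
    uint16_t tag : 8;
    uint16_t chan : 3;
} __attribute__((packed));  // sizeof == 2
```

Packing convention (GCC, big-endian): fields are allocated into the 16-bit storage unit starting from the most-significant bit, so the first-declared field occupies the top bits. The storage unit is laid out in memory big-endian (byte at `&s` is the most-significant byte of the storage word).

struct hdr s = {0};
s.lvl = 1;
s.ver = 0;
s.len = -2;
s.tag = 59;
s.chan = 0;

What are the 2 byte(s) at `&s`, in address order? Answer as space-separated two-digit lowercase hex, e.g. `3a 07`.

lvl (2b) val=1 bits=0x1 at bit 14: 0x4000
ver (1b) val=0 bits=0x0 at bit 13: 0x4000
len (2b) val=-2 bits=0x2 at bit 11: 0x5000
tag (8b) val=59 bits=0x3b at bit 3: 0x51d8
chan (3b) val=0 bits=0x0 at bit 0: 0x51d8
word = 0x51d8 → big-endian bytes:
  [0]=0x51  [1]=0xd8

51 d8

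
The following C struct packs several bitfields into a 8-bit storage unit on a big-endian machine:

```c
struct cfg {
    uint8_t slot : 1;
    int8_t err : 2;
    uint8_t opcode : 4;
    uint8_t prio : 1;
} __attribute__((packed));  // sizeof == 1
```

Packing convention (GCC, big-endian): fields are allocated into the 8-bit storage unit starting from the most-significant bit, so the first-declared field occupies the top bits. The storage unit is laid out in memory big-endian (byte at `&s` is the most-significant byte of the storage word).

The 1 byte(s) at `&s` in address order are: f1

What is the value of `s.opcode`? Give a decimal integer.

8

[0]=0xf1 (big-endian) → word 0xf1
slot [7+:1] = (word>>7) & 0x1 = 1
err [5+:2] = (word>>5) & 0x3 = 3
opcode [1+:4] = (word>>1) & 0xf = 8  ←
prio [0+:1] = (word>>0) & 0x1 = 1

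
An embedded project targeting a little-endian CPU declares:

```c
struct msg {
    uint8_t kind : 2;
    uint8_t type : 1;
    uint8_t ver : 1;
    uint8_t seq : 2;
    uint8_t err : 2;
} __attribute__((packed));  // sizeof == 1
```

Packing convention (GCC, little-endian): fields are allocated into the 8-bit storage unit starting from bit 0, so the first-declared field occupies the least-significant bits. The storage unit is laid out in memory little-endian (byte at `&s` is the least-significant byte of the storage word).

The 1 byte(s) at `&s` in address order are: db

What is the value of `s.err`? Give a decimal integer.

[0]=0xdb (little-endian) → word 0xdb
kind [0+:2] = (word>>0) & 0x3 = 3
type [2+:1] = (word>>2) & 0x1 = 0
ver [3+:1] = (word>>3) & 0x1 = 1
seq [4+:2] = (word>>4) & 0x3 = 1
err [6+:2] = (word>>6) & 0x3 = 3  ←

3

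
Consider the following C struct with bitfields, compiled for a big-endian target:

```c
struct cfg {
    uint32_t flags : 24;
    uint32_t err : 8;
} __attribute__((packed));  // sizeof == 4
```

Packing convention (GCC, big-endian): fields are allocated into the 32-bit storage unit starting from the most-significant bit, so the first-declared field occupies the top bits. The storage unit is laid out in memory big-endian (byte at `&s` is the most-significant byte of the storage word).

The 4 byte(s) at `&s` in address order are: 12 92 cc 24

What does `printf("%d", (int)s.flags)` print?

1217228

[0]=0x12 [1]=0x92 [2]=0xcc [3]=0x24 (big-endian) → word 0x1292cc24
flags:24 @ bit 8 → (0x1292cc24>>8)&0xffffff = 0x1292cc  ←
err:8 @ bit 0 → (0x1292cc24>>0)&0xff = 0x24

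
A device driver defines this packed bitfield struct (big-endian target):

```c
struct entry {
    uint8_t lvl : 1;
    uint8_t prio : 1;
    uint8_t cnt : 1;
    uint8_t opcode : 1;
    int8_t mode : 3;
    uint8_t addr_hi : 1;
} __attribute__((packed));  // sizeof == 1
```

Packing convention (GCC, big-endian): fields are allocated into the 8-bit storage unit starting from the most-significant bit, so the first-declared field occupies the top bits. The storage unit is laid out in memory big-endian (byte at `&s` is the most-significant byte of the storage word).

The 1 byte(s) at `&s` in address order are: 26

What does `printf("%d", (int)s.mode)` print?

3

[0]=0x26 (big-endian) → word 0x26
lvl [7+:1] = (word>>7) & 0x1 = 0
prio [6+:1] = (word>>6) & 0x1 = 0
cnt [5+:1] = (word>>5) & 0x1 = 1
opcode [4+:1] = (word>>4) & 0x1 = 0
mode [1+:3] = (word>>1) & 0x7 = 3  ←
addr_hi [0+:1] = (word>>0) & 0x1 = 0
mode signed 3b, MSB=0: value = 3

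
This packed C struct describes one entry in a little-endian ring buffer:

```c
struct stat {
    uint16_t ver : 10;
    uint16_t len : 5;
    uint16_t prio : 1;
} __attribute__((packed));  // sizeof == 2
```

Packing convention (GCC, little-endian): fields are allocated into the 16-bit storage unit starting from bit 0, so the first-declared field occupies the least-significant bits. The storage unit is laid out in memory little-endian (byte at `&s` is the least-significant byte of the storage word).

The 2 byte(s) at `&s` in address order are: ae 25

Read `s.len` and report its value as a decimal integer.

9

[0]=0xae [1]=0x25 (little-endian) → word 0x25ae
ver:10 @ bit 0 → (0x25ae>>0)&0x3ff = 0x1ae
len:5 @ bit 10 → (0x25ae>>10)&0x1f = 0x9  ←
prio:1 @ bit 15 → (0x25ae>>15)&0x1 = 0x0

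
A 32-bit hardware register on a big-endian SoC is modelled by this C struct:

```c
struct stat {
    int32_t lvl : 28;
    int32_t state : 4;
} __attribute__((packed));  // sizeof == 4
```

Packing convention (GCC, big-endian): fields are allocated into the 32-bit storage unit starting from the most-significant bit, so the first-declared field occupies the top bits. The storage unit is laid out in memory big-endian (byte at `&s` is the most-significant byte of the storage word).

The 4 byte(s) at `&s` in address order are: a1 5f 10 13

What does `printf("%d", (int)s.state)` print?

[0]=0xa1 [1]=0x5f [2]=0x10 [3]=0x13 (big-endian) → word 0xa15f1013
lvl:28 @ bit 4 → (0xa15f1013>>4)&0xfffffff = 0xa15f101
state:4 @ bit 0 → (0xa15f1013>>0)&0xf = 0x3  ←
state signed 4b, MSB=0: value = 3

3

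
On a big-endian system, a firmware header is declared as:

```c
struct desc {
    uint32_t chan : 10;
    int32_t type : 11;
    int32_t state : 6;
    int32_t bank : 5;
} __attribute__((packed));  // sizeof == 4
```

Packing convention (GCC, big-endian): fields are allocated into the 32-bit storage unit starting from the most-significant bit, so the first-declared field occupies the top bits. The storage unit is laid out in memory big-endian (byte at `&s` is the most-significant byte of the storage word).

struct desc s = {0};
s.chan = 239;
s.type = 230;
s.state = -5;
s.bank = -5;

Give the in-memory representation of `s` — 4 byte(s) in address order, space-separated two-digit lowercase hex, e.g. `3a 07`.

3b c7 37 7b

chan (10b) val=239 bits=0xef at bit 22: 0x3bc00000
type (11b) val=230 bits=0xe6 at bit 11: 0x3bc73000
state (6b) val=-5 bits=0x3b at bit 5: 0x3bc73760
bank (5b) val=-5 bits=0x1b at bit 0: 0x3bc7377b
word = 0x3bc7377b → big-endian bytes:
  [0]=0x3b  [1]=0xc7  [2]=0x37  [3]=0x7b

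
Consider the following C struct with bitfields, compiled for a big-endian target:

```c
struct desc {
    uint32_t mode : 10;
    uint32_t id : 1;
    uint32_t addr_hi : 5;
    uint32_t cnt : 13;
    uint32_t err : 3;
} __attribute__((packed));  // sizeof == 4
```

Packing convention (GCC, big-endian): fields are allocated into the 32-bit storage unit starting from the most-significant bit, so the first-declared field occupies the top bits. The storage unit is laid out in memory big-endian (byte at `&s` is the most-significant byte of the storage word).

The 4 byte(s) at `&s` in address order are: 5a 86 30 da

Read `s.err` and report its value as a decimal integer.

2

[0]=0x5a [1]=0x86 [2]=0x30 [3]=0xda (big-endian) → word 0x5a8630da
mode:10 @ bit 22 → (0x5a8630da>>22)&0x3ff = 0x16a
id:1 @ bit 21 → (0x5a8630da>>21)&0x1 = 0x0
addr_hi:5 @ bit 16 → (0x5a8630da>>16)&0x1f = 0x6
cnt:13 @ bit 3 → (0x5a8630da>>3)&0x1fff = 0x61b
err:3 @ bit 0 → (0x5a8630da>>0)&0x7 = 0x2  ←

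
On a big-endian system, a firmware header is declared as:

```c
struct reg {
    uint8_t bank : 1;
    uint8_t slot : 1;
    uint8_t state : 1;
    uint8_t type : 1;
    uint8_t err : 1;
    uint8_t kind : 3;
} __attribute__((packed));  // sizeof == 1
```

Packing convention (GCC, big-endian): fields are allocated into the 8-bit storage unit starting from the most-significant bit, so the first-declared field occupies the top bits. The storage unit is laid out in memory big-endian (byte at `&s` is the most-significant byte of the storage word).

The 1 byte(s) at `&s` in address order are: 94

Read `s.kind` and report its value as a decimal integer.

[0]=0x94 (big-endian) → word 0x94
bank [7+:1] = (word>>7) & 0x1 = 1
slot [6+:1] = (word>>6) & 0x1 = 0
state [5+:1] = (word>>5) & 0x1 = 0
type [4+:1] = (word>>4) & 0x1 = 1
err [3+:1] = (word>>3) & 0x1 = 0
kind [0+:3] = (word>>0) & 0x7 = 4  ←

4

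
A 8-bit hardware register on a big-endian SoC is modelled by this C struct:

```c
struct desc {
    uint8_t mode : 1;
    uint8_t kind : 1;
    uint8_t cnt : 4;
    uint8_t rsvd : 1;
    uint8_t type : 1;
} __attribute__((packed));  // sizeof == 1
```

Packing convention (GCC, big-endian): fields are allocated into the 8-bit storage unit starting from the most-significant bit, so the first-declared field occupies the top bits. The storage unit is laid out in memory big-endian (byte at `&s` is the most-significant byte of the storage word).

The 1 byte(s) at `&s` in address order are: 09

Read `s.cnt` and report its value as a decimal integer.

[0]=0x09 (big-endian) → word 0x09
mode:1 @ bit 7 → (0x09>>7)&0x1 = 0x0
kind:1 @ bit 6 → (0x09>>6)&0x1 = 0x0
cnt:4 @ bit 2 → (0x09>>2)&0xf = 0x2  ←
rsvd:1 @ bit 1 → (0x09>>1)&0x1 = 0x0
type:1 @ bit 0 → (0x09>>0)&0x1 = 0x1

2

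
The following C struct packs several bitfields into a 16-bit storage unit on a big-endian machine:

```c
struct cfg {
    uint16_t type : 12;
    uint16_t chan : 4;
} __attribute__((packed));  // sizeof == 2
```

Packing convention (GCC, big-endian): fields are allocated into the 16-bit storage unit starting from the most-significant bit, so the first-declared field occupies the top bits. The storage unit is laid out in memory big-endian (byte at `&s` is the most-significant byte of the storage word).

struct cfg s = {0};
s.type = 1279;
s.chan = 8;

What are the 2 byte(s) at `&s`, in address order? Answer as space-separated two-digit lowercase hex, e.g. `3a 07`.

type (12b) val=1279 bits=0x4ff at bit 4: 0x4ff0
chan (4b) val=8 bits=0x8 at bit 0: 0x4ff8
word = 0x4ff8 → big-endian bytes:
  [0]=0x4f  [1]=0xf8

4f f8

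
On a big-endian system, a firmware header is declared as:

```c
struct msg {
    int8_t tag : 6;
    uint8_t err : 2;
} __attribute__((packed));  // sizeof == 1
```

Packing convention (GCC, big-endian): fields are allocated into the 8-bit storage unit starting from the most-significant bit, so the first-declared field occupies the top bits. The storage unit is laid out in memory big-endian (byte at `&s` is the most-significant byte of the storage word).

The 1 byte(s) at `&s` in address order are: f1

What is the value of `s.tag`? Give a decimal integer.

[0]=0xf1 (big-endian) → word 0xf1
tag:6 @ bit 2 → (0xf1>>2)&0x3f = 0x3c  ←
err:2 @ bit 0 → (0xf1>>0)&0x3 = 0x1
tag signed 6b, MSB=1: 60 - 64 = -4

-4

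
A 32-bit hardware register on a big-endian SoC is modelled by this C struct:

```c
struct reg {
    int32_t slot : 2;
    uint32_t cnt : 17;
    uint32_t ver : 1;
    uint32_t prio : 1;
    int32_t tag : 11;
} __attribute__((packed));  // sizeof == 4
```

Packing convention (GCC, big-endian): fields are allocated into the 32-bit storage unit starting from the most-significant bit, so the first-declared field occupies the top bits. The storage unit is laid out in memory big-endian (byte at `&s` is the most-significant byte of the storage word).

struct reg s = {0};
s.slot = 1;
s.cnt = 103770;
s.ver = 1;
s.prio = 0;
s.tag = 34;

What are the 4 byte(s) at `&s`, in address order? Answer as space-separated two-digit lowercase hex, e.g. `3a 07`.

slot:2 = 1 → 0x1 << 30 → word 0x40000000
cnt:17 = 103770 → 0x1955a << 13 → word 0x72ab4000
ver:1 = 1 → 0x1 << 12 → word 0x72ab5000
prio:1 = 0 → 0x0 << 11 → word 0x72ab5000
tag:11 = 34 → 0x22 << 0 → word 0x72ab5022
word = 0x72ab5022 → big-endian bytes:
  [0]=0x72  [1]=0xab  [2]=0x50  [3]=0x22

72 ab 50 22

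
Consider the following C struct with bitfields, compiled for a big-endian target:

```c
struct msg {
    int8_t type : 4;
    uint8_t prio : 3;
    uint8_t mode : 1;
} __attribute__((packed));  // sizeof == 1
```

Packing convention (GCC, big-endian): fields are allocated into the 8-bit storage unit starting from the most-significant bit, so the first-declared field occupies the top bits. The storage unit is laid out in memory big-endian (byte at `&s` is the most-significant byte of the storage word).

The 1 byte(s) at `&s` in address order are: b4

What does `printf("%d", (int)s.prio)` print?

2

[0]=0xb4 (big-endian) → word 0xb4
type [4+:4] = (word>>4) & 0xf = 11
prio [1+:3] = (word>>1) & 0x7 = 2  ←
mode [0+:1] = (word>>0) & 0x1 = 0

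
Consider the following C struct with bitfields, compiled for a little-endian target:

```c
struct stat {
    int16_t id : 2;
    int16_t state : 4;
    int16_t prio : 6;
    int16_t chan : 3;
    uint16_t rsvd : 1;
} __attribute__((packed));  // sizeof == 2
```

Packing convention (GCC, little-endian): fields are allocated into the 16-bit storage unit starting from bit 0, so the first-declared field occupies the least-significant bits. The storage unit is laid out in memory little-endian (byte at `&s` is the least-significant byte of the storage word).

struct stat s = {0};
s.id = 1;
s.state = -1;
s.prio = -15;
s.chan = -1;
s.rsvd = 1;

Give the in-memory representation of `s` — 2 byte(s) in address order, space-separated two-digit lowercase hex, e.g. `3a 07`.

7d fc

id:2 = 1 → 0x1 << 0 → word 0x0001
state:4 = -1 → 0xf << 2 → word 0x003d
prio:6 = -15 → 0x31 << 6 → word 0x0c7d
chan:3 = -1 → 0x7 << 12 → word 0x7c7d
rsvd:1 = 1 → 0x1 << 15 → word 0xfc7d
word = 0xfc7d → little-endian bytes:
  [0]=0x7d  [1]=0xfc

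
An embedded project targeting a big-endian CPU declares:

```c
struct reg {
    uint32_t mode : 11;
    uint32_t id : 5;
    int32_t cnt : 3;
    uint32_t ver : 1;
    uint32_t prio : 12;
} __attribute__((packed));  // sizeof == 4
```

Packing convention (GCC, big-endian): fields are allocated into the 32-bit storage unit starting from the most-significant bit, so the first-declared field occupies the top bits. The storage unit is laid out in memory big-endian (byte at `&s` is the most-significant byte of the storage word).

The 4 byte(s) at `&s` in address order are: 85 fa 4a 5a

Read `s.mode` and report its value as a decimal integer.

[0]=0x85 [1]=0xfa [2]=0x4a [3]=0x5a (big-endian) → word 0x85fa4a5a
mode [21+:11] = (word>>21) & 0x7ff = 1071  ←
id [16+:5] = (word>>16) & 0x1f = 26
cnt [13+:3] = (word>>13) & 0x7 = 2
ver [12+:1] = (word>>12) & 0x1 = 0
prio [0+:12] = (word>>0) & 0xfff = 2650

1071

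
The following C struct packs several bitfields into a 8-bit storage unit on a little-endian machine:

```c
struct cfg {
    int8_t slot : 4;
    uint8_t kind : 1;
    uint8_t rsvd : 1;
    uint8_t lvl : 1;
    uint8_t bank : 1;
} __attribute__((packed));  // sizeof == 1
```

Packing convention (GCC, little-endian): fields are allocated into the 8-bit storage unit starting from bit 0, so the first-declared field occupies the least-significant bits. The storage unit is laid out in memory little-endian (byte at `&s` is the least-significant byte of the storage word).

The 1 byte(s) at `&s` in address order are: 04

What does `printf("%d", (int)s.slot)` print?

4

[0]=0x04 (little-endian) → word 0x04
slot:4 @ bit 0 → (0x04>>0)&0xf = 0x4  ←
kind:1 @ bit 4 → (0x04>>4)&0x1 = 0x0
rsvd:1 @ bit 5 → (0x04>>5)&0x1 = 0x0
lvl:1 @ bit 6 → (0x04>>6)&0x1 = 0x0
bank:1 @ bit 7 → (0x04>>7)&0x1 = 0x0
slot signed 4b, MSB=0: value = 4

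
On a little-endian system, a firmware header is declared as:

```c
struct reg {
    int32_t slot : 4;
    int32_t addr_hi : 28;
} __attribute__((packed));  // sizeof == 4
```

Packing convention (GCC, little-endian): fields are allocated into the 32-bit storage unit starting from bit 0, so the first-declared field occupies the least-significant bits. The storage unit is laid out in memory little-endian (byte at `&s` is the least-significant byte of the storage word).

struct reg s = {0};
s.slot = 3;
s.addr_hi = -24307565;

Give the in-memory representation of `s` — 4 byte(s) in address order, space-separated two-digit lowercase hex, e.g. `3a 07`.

slot (4b) val=3 bits=0x3 at bit 0: 0x00000003
addr_hi (28b) val=-24307565 bits=0xe8d1893 at bit 4: 0xe8d18933
word = 0xe8d18933 → little-endian bytes:
  [0]=0x33  [1]=0x89  [2]=0xd1  [3]=0xe8

33 89 d1 e8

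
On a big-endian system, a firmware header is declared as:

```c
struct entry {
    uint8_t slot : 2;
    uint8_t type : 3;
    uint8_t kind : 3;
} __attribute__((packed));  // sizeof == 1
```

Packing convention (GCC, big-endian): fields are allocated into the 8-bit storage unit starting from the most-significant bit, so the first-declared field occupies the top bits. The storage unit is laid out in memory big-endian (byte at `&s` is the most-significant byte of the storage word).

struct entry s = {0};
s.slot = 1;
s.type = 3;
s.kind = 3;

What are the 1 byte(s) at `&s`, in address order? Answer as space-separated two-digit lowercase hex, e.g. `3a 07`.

5b

[6+:2] slot=1 & 0x3 = 0x1; word=0x40
[3+:3] type=3 & 0x7 = 0x3; word=0x58
[0+:3] kind=3 & 0x7 = 0x3; word=0x5b
word = 0x5b → big-endian bytes:
  [0]=0x5b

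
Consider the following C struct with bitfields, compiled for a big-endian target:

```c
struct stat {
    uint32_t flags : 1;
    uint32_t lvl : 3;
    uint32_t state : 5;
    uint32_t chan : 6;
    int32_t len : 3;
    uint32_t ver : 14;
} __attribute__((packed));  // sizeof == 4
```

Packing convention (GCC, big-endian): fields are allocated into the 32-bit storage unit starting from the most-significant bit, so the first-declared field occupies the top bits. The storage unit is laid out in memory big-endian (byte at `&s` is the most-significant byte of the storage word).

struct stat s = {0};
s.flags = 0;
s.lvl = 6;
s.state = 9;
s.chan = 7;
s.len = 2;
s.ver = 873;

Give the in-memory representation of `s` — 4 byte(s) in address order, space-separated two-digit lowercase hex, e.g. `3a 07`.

flags (1b) val=0 bits=0x0 at bit 31: 0x00000000
lvl (3b) val=6 bits=0x6 at bit 28: 0x60000000
state (5b) val=9 bits=0x9 at bit 23: 0x64800000
chan (6b) val=7 bits=0x7 at bit 17: 0x648e0000
len (3b) val=2 bits=0x2 at bit 14: 0x648e8000
ver (14b) val=873 bits=0x369 at bit 0: 0x648e8369
word = 0x648e8369 → big-endian bytes:
  [0]=0x64  [1]=0x8e  [2]=0x83  [3]=0x69

64 8e 83 69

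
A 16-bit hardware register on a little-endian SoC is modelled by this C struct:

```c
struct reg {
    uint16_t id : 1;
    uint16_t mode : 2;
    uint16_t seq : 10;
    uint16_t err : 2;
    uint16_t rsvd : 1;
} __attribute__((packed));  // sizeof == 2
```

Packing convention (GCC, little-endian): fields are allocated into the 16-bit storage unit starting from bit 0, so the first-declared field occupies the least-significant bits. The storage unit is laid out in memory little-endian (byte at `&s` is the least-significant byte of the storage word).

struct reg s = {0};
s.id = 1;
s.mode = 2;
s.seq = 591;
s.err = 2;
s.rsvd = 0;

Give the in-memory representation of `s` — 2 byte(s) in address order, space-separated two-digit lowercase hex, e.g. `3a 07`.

[0+:1] id=1 & 0x1 = 0x1; word=0x0001
[1+:2] mode=2 & 0x3 = 0x2; word=0x0005
[3+:10] seq=591 & 0x3ff = 0x24f; word=0x127d
[13+:2] err=2 & 0x3 = 0x2; word=0x527d
[15+:1] rsvd=0 & 0x1 = 0x0; word=0x527d
word = 0x527d → little-endian bytes:
  [0]=0x7d  [1]=0x52

7d 52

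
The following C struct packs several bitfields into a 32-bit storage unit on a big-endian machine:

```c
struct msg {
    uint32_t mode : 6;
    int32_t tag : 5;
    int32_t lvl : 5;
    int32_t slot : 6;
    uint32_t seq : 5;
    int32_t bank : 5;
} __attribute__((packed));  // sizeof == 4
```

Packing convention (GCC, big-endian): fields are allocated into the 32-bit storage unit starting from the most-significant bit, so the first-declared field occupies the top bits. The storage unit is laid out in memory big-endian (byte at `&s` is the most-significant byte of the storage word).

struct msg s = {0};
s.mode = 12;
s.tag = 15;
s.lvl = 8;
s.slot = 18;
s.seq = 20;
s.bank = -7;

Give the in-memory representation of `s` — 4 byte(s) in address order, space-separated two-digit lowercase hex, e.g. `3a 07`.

31 e8 4a 99

mode:6 = 12 → 0xc << 26 → word 0x30000000
tag:5 = 15 → 0xf << 21 → word 0x31e00000
lvl:5 = 8 → 0x8 << 16 → word 0x31e80000
slot:6 = 18 → 0x12 << 10 → word 0x31e84800
seq:5 = 20 → 0x14 << 5 → word 0x31e84a80
bank:5 = -7 → 0x19 << 0 → word 0x31e84a99
word = 0x31e84a99 → big-endian bytes:
  [0]=0x31  [1]=0xe8  [2]=0x4a  [3]=0x99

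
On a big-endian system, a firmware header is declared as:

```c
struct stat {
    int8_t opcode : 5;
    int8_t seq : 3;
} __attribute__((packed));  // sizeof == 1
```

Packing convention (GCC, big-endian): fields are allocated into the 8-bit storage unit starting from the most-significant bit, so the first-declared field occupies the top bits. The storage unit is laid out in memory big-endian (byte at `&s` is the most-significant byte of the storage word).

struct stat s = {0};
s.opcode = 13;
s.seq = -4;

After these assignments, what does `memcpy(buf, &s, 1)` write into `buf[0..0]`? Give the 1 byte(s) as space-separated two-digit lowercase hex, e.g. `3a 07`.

6c

opcode (5b) val=13 bits=0xd at bit 3: 0x68
seq (3b) val=-4 bits=0x4 at bit 0: 0x6c
word = 0x6c → big-endian bytes:
  [0]=0x6c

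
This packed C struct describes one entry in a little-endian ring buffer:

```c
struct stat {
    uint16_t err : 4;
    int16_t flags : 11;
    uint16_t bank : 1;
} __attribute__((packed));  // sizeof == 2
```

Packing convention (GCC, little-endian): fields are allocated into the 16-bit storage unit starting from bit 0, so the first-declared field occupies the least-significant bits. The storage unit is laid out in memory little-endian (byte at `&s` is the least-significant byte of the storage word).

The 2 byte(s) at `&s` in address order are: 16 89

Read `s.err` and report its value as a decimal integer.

6

[0]=0x16 [1]=0x89 (little-endian) → word 0x8916
err [0+:4] = (word>>0) & 0xf = 6  ←
flags [4+:11] = (word>>4) & 0x7ff = 145
bank [15+:1] = (word>>15) & 0x1 = 1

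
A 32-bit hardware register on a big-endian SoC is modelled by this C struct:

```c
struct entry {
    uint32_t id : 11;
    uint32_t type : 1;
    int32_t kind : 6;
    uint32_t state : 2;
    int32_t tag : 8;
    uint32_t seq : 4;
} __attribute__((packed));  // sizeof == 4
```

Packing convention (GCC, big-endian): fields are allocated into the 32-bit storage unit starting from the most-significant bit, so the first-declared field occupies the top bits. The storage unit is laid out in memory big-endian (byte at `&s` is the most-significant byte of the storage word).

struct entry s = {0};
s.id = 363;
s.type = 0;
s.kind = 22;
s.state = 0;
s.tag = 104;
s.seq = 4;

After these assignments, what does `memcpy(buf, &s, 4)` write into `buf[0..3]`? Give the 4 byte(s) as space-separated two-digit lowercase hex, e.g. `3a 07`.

id (11b) val=363 bits=0x16b at bit 21: 0x2d600000
type (1b) val=0 bits=0x0 at bit 20: 0x2d600000
kind (6b) val=22 bits=0x16 at bit 14: 0x2d658000
state (2b) val=0 bits=0x0 at bit 12: 0x2d658000
tag (8b) val=104 bits=0x68 at bit 4: 0x2d658680
seq (4b) val=4 bits=0x4 at bit 0: 0x2d658684
word = 0x2d658684 → big-endian bytes:
  [0]=0x2d  [1]=0x65  [2]=0x86  [3]=0x84

2d 65 86 84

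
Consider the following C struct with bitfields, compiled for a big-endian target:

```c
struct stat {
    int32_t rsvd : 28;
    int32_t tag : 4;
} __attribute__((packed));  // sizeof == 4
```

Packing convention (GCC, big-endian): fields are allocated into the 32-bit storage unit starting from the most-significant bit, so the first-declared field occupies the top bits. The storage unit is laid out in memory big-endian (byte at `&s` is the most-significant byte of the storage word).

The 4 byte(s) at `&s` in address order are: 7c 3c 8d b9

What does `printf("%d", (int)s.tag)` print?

[0]=0x7c [1]=0x3c [2]=0x8d [3]=0xb9 (big-endian) → word 0x7c3c8db9
rsvd [4+:28] = (word>>4) & 0xfffffff = 130271451
tag [0+:4] = (word>>0) & 0xf = 9  ←
tag signed 4b, MSB=1: 9 - 16 = -7

-7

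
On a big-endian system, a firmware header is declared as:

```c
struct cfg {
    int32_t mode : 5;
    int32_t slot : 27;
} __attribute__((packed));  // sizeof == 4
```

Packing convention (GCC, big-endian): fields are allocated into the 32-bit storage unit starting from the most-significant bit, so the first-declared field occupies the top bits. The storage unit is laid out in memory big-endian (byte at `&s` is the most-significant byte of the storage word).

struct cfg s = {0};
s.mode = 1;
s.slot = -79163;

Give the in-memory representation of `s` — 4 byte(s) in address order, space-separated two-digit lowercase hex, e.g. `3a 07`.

0f fe ca c5

mode (5b) val=1 bits=0x1 at bit 27: 0x08000000
slot (27b) val=-79163 bits=0x7fecac5 at bit 0: 0x0ffecac5
word = 0x0ffecac5 → big-endian bytes:
  [0]=0x0f  [1]=0xfe  [2]=0xca  [3]=0xc5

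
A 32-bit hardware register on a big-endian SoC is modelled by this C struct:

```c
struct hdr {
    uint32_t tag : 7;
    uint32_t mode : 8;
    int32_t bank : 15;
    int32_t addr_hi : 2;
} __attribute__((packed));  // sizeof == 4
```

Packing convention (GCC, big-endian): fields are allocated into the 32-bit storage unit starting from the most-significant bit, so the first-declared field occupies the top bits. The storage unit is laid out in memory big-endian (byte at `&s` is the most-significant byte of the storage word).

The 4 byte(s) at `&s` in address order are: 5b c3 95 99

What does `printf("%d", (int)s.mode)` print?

225

[0]=0x5b [1]=0xc3 [2]=0x95 [3]=0x99 (big-endian) → word 0x5bc39599
tag [25+:7] = (word>>25) & 0x7f = 45
mode [17+:8] = (word>>17) & 0xff = 225  ←
bank [2+:15] = (word>>2) & 0x7fff = 25958
addr_hi [0+:2] = (word>>0) & 0x3 = 1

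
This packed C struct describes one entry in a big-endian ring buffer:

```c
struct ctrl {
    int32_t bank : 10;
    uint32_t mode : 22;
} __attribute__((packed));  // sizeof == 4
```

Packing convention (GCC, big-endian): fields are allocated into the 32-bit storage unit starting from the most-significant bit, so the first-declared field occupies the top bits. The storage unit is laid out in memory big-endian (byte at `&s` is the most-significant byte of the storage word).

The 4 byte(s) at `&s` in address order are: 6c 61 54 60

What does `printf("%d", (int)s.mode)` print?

2184288

[0]=0x6c [1]=0x61 [2]=0x54 [3]=0x60 (big-endian) → word 0x6c615460
bank:10 @ bit 22 → (0x6c615460>>22)&0x3ff = 0x1b1
mode:22 @ bit 0 → (0x6c615460>>0)&0x3fffff = 0x215460  ←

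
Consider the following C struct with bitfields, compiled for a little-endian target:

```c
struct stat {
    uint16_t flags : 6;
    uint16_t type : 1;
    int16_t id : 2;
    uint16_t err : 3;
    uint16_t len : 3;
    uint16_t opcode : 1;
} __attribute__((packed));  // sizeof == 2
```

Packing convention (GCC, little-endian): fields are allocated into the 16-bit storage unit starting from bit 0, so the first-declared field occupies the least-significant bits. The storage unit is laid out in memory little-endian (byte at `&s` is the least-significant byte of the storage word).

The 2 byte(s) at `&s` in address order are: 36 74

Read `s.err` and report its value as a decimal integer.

[0]=0x36 [1]=0x74 (little-endian) → word 0x7436
flags:6 @ bit 0 → (0x7436>>0)&0x3f = 0x36
type:1 @ bit 6 → (0x7436>>6)&0x1 = 0x0
id:2 @ bit 7 → (0x7436>>7)&0x3 = 0x0
err:3 @ bit 9 → (0x7436>>9)&0x7 = 0x2  ←
len:3 @ bit 12 → (0x7436>>12)&0x7 = 0x7
opcode:1 @ bit 15 → (0x7436>>15)&0x1 = 0x0

2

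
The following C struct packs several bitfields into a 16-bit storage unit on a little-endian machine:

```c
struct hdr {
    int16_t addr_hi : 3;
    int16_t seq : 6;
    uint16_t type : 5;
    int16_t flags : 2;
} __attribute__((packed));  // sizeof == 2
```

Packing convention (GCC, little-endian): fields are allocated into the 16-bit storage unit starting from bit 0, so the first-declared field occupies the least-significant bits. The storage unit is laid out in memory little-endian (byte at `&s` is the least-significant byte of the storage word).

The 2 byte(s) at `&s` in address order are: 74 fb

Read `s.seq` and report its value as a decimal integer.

-18

[0]=0x74 [1]=0xfb (little-endian) → word 0xfb74
addr_hi [0+:3] = (word>>0) & 0x7 = 4
seq [3+:6] = (word>>3) & 0x3f = 46  ←
type [9+:5] = (word>>9) & 0x1f = 29
flags [14+:2] = (word>>14) & 0x3 = 3
seq signed 6b, MSB=1: 46 - 64 = -18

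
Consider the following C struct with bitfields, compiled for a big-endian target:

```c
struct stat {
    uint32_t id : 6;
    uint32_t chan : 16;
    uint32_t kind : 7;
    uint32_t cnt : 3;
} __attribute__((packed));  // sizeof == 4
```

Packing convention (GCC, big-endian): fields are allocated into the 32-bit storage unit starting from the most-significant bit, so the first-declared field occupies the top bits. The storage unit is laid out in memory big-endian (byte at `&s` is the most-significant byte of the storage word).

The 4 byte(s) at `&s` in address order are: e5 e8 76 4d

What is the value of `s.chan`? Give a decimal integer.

[0]=0xe5 [1]=0xe8 [2]=0x76 [3]=0x4d (big-endian) → word 0xe5e8764d
id [26+:6] = (word>>26) & 0x3f = 57
chan [10+:16] = (word>>10) & 0xffff = 31261  ←
kind [3+:7] = (word>>3) & 0x7f = 73
cnt [0+:3] = (word>>0) & 0x7 = 5

31261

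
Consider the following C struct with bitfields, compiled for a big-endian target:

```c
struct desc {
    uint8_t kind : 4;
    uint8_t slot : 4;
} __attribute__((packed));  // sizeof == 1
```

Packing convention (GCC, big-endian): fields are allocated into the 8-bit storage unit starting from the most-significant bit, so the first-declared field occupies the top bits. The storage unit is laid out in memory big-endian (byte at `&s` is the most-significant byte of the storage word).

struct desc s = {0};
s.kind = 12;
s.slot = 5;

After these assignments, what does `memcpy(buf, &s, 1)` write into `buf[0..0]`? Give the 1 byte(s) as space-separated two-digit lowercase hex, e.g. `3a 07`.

kind:4 = 12 → 0xc << 4 → word 0xc0
slot:4 = 5 → 0x5 << 0 → word 0xc5
word = 0xc5 → big-endian bytes:
  [0]=0xc5

c5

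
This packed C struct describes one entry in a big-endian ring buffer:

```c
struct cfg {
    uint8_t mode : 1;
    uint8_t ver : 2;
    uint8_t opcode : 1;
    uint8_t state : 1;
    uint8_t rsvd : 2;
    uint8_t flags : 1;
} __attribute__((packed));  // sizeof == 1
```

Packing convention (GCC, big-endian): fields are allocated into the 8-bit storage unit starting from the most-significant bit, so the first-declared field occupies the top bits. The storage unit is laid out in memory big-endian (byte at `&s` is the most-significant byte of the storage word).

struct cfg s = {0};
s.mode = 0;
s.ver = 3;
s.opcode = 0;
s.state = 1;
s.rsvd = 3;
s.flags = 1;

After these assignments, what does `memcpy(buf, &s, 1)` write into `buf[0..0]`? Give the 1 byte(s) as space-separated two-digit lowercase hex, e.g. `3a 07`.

6f

[7+:1] mode=0 & 0x1 = 0x0; word=0x00
[5+:2] ver=3 & 0x3 = 0x3; word=0x60
[4+:1] opcode=0 & 0x1 = 0x0; word=0x60
[3+:1] state=1 & 0x1 = 0x1; word=0x68
[1+:2] rsvd=3 & 0x3 = 0x3; word=0x6e
[0+:1] flags=1 & 0x1 = 0x1; word=0x6f
word = 0x6f → big-endian bytes:
  [0]=0x6f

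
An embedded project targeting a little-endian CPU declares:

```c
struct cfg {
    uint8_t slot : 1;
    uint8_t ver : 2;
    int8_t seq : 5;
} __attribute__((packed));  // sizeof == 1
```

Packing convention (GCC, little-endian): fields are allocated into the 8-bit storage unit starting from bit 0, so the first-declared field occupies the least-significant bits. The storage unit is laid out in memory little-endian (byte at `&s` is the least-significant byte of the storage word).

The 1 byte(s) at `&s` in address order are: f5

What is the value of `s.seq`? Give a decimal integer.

[0]=0xf5 (little-endian) → word 0xf5
slot:1 @ bit 0 → (0xf5>>0)&0x1 = 0x1
ver:2 @ bit 1 → (0xf5>>1)&0x3 = 0x2
seq:5 @ bit 3 → (0xf5>>3)&0x1f = 0x1e  ←
seq signed 5b, MSB=1: 30 - 32 = -2

-2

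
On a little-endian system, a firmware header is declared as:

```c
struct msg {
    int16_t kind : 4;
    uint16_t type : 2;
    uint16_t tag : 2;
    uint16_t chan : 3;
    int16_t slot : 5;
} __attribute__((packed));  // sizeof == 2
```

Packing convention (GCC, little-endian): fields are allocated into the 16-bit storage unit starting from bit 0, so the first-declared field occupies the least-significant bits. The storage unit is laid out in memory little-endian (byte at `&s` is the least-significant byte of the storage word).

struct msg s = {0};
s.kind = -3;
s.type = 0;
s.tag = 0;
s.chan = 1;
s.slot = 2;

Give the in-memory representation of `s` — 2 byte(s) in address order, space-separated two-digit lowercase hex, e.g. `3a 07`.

[0+:4] kind=-3 & 0xf = 0xd; word=0x000d
[4+:2] type=0 & 0x3 = 0x0; word=0x000d
[6+:2] tag=0 & 0x3 = 0x0; word=0x000d
[8+:3] chan=1 & 0x7 = 0x1; word=0x010d
[11+:5] slot=2 & 0x1f = 0x2; word=0x110d
word = 0x110d → little-endian bytes:
  [0]=0x0d  [1]=0x11

0d 11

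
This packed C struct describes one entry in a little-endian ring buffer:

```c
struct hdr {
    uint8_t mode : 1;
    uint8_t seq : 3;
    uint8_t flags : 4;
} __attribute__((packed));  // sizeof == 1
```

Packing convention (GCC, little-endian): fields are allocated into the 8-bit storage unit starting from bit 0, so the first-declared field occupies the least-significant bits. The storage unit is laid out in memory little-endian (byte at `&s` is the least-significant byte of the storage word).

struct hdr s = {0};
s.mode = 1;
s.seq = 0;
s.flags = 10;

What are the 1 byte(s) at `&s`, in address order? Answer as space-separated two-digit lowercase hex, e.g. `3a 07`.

[0+:1] mode=1 & 0x1 = 0x1; word=0x01
[1+:3] seq=0 & 0x7 = 0x0; word=0x01
[4+:4] flags=10 & 0xf = 0xa; word=0xa1
word = 0xa1 → little-endian bytes:
  [0]=0xa1

a1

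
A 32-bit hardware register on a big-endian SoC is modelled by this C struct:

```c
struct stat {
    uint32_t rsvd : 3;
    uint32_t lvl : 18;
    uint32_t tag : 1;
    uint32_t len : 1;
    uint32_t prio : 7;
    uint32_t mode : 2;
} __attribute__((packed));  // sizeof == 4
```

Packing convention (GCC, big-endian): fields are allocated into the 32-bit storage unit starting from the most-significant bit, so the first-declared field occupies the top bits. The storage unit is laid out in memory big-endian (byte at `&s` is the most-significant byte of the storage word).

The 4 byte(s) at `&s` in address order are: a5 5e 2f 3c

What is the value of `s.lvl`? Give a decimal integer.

[0]=0xa5 [1]=0x5e [2]=0x2f [3]=0x3c (big-endian) → word 0xa55e2f3c
rsvd [29+:3] = (word>>29) & 0x7 = 5
lvl [11+:18] = (word>>11) & 0x3ffff = 43973  ←
tag [10+:1] = (word>>10) & 0x1 = 1
len [9+:1] = (word>>9) & 0x1 = 1
prio [2+:7] = (word>>2) & 0x7f = 79
mode [0+:2] = (word>>0) & 0x3 = 0

43973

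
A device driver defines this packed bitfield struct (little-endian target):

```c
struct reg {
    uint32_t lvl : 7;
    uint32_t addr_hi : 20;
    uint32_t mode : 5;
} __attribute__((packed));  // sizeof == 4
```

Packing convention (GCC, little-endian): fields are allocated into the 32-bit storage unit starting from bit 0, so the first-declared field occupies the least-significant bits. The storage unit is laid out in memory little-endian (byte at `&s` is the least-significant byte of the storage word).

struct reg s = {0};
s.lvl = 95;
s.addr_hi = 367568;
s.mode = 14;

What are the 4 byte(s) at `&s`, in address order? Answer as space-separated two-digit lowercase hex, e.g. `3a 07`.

5f e8 cd 72

lvl:7 = 95 → 0x5f << 0 → word 0x0000005f
addr_hi:20 = 367568 → 0x59bd0 << 7 → word 0x02cde85f
mode:5 = 14 → 0xe << 27 → word 0x72cde85f
word = 0x72cde85f → little-endian bytes:
  [0]=0x5f  [1]=0xe8  [2]=0xcd  [3]=0x72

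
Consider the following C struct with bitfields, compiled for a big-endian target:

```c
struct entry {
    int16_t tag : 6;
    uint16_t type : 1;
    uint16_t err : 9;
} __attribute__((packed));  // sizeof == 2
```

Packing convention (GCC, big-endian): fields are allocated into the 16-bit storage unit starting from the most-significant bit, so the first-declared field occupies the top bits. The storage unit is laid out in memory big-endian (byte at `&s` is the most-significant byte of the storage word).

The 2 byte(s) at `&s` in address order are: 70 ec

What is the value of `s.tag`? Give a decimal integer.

28

[0]=0x70 [1]=0xec (big-endian) → word 0x70ec
tag:6 @ bit 10 → (0x70ec>>10)&0x3f = 0x1c  ←
type:1 @ bit 9 → (0x70ec>>9)&0x1 = 0x0
err:9 @ bit 0 → (0x70ec>>0)&0x1ff = 0xec
tag signed 6b, MSB=0: value = 28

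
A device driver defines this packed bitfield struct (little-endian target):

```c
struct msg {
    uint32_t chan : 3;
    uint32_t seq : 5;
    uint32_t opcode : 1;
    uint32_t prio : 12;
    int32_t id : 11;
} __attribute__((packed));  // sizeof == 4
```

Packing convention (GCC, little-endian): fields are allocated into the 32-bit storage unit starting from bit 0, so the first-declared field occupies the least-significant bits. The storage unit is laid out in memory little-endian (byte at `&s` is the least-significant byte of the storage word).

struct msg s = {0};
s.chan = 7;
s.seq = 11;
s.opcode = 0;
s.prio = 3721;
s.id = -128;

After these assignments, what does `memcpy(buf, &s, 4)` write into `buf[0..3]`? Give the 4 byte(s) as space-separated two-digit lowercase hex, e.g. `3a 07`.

5f 12 1d f0

chan:3 = 7 → 0x7 << 0 → word 0x00000007
seq:5 = 11 → 0xb << 3 → word 0x0000005f
opcode:1 = 0 → 0x0 << 8 → word 0x0000005f
prio:12 = 3721 → 0xe89 << 9 → word 0x001d125f
id:11 = -128 → 0x780 << 21 → word 0xf01d125f
word = 0xf01d125f → little-endian bytes:
  [0]=0x5f  [1]=0x12  [2]=0x1d  [3]=0xf0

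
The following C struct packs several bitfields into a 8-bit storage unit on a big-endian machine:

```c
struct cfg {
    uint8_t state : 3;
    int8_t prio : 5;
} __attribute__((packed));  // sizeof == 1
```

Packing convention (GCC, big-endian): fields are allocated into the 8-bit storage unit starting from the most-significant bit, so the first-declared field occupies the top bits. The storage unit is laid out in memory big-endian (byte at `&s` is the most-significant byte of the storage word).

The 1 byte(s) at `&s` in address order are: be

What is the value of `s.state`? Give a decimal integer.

5

[0]=0xbe (big-endian) → word 0xbe
state [5+:3] = (word>>5) & 0x7 = 5  ←
prio [0+:5] = (word>>0) & 0x1f = 30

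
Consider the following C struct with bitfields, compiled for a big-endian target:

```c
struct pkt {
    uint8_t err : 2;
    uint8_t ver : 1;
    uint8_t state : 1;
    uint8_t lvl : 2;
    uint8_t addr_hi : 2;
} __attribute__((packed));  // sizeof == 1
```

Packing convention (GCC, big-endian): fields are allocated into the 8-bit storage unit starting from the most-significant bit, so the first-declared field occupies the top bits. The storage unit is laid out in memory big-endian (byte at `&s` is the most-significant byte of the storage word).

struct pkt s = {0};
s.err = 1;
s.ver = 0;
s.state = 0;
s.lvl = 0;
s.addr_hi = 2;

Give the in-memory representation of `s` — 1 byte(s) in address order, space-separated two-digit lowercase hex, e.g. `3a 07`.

42

[6+:2] err=1 & 0x3 = 0x1; word=0x40
[5+:1] ver=0 & 0x1 = 0x0; word=0x40
[4+:1] state=0 & 0x1 = 0x0; word=0x40
[2+:2] lvl=0 & 0x3 = 0x0; word=0x40
[0+:2] addr_hi=2 & 0x3 = 0x2; word=0x42
word = 0x42 → big-endian bytes:
  [0]=0x42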